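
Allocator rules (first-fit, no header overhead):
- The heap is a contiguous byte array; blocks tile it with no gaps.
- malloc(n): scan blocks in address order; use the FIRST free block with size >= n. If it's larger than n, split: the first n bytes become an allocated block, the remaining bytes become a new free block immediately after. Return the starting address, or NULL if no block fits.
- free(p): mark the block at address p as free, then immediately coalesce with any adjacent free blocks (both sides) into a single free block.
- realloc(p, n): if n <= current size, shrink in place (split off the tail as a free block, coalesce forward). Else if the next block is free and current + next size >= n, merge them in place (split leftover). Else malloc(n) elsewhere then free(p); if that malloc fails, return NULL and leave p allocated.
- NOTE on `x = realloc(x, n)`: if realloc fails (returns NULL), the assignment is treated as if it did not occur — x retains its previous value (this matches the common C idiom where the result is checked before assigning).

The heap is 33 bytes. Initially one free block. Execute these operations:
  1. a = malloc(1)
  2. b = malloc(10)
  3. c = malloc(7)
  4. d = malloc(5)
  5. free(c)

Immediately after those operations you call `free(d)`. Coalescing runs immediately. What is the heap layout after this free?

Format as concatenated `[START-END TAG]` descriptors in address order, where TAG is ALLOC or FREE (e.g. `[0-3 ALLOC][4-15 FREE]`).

Op 1: a = malloc(1) -> a = 0; heap: [0-0 ALLOC][1-32 FREE]
Op 2: b = malloc(10) -> b = 1; heap: [0-0 ALLOC][1-10 ALLOC][11-32 FREE]
Op 3: c = malloc(7) -> c = 11; heap: [0-0 ALLOC][1-10 ALLOC][11-17 ALLOC][18-32 FREE]
Op 4: d = malloc(5) -> d = 18; heap: [0-0 ALLOC][1-10 ALLOC][11-17 ALLOC][18-22 ALLOC][23-32 FREE]
Op 5: free(c) -> (freed c); heap: [0-0 ALLOC][1-10 ALLOC][11-17 FREE][18-22 ALLOC][23-32 FREE]
free(d): d = 18 -> block [18-22 ALLOC]; mark free, coalesce with adjacent free neighbors -> [0-0 ALLOC][1-10 ALLOC][11-32 FREE]

Answer: [0-0 ALLOC][1-10 ALLOC][11-32 FREE]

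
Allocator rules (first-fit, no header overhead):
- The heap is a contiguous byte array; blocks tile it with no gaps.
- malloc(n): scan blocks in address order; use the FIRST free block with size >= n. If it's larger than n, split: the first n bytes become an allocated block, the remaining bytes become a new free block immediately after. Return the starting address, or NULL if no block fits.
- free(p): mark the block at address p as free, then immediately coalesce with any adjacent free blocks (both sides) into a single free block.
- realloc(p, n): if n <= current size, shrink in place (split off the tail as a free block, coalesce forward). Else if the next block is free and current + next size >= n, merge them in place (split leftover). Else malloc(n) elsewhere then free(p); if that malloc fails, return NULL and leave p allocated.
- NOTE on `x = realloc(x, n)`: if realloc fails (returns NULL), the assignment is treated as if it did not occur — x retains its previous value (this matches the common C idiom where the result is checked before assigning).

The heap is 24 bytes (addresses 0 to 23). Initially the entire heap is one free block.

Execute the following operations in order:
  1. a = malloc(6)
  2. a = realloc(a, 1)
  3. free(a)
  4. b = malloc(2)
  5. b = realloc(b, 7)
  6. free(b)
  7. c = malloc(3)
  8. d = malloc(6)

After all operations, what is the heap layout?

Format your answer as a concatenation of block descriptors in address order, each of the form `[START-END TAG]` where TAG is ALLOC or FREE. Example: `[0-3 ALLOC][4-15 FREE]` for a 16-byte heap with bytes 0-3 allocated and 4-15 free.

Op 1: a = malloc(6) -> a = 0; heap: [0-5 ALLOC][6-23 FREE]
Op 2: a = realloc(a, 1) -> a = 0; heap: [0-0 ALLOC][1-23 FREE]
Op 3: free(a) -> (freed a); heap: [0-23 FREE]
Op 4: b = malloc(2) -> b = 0; heap: [0-1 ALLOC][2-23 FREE]
Op 5: b = realloc(b, 7) -> b = 0; heap: [0-6 ALLOC][7-23 FREE]
Op 6: free(b) -> (freed b); heap: [0-23 FREE]
Op 7: c = malloc(3) -> c = 0; heap: [0-2 ALLOC][3-23 FREE]
Op 8: d = malloc(6) -> d = 3; heap: [0-2 ALLOC][3-8 ALLOC][9-23 FREE]

Answer: [0-2 ALLOC][3-8 ALLOC][9-23 FREE]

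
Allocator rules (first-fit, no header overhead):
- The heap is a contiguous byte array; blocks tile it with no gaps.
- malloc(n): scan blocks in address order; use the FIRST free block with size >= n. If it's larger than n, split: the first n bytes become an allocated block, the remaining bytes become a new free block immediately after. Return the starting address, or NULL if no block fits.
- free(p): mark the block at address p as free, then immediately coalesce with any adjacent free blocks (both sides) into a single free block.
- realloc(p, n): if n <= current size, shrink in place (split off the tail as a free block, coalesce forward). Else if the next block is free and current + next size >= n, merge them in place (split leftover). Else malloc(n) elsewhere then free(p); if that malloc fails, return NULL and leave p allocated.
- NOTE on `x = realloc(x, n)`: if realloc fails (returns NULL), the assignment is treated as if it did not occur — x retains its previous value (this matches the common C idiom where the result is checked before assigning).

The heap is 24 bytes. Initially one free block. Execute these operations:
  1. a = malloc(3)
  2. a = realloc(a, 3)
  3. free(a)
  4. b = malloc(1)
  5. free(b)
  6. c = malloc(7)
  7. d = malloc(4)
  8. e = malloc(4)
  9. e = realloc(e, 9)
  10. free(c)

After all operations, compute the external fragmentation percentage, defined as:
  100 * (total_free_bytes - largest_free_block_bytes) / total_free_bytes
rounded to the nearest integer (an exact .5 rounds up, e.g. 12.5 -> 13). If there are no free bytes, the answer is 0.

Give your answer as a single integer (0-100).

Answer: 36

Derivation:
Op 1: a = malloc(3) -> a = 0; heap: [0-2 ALLOC][3-23 FREE]
Op 2: a = realloc(a, 3) -> a = 0; heap: [0-2 ALLOC][3-23 FREE]
Op 3: free(a) -> (freed a); heap: [0-23 FREE]
Op 4: b = malloc(1) -> b = 0; heap: [0-0 ALLOC][1-23 FREE]
Op 5: free(b) -> (freed b); heap: [0-23 FREE]
Op 6: c = malloc(7) -> c = 0; heap: [0-6 ALLOC][7-23 FREE]
Op 7: d = malloc(4) -> d = 7; heap: [0-6 ALLOC][7-10 ALLOC][11-23 FREE]
Op 8: e = malloc(4) -> e = 11; heap: [0-6 ALLOC][7-10 ALLOC][11-14 ALLOC][15-23 FREE]
Op 9: e = realloc(e, 9) -> e = 11; heap: [0-6 ALLOC][7-10 ALLOC][11-19 ALLOC][20-23 FREE]
Op 10: free(c) -> (freed c); heap: [0-6 FREE][7-10 ALLOC][11-19 ALLOC][20-23 FREE]
Free blocks: [7 4] total_free=11 largest=7 -> 100*(11-7)/11 = 400/11 ≈ 36.364 -> rounds to 36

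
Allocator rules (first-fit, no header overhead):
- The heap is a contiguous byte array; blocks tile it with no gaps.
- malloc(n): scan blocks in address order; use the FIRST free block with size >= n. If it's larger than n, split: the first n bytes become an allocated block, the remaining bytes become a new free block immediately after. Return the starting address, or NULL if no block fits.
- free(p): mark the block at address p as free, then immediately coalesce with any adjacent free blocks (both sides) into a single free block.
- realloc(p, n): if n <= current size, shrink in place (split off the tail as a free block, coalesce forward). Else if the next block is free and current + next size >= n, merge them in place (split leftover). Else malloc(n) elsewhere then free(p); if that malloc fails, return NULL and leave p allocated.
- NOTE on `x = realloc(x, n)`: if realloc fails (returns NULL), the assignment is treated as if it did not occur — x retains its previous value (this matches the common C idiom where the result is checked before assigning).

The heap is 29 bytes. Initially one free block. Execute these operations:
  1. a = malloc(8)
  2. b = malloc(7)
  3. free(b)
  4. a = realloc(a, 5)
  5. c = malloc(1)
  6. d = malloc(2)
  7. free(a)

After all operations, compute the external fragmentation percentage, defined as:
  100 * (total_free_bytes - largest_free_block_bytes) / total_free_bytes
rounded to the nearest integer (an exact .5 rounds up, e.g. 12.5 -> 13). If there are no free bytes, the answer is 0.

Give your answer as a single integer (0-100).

Answer: 19

Derivation:
Op 1: a = malloc(8) -> a = 0; heap: [0-7 ALLOC][8-28 FREE]
Op 2: b = malloc(7) -> b = 8; heap: [0-7 ALLOC][8-14 ALLOC][15-28 FREE]
Op 3: free(b) -> (freed b); heap: [0-7 ALLOC][8-28 FREE]
Op 4: a = realloc(a, 5) -> a = 0; heap: [0-4 ALLOC][5-28 FREE]
Op 5: c = malloc(1) -> c = 5; heap: [0-4 ALLOC][5-5 ALLOC][6-28 FREE]
Op 6: d = malloc(2) -> d = 6; heap: [0-4 ALLOC][5-5 ALLOC][6-7 ALLOC][8-28 FREE]
Op 7: free(a) -> (freed a); heap: [0-4 FREE][5-5 ALLOC][6-7 ALLOC][8-28 FREE]
Free blocks: [5 21] total_free=26 largest=21 -> 100*(26-21)/26 = 500/26 ≈ 19.231 -> rounds to 19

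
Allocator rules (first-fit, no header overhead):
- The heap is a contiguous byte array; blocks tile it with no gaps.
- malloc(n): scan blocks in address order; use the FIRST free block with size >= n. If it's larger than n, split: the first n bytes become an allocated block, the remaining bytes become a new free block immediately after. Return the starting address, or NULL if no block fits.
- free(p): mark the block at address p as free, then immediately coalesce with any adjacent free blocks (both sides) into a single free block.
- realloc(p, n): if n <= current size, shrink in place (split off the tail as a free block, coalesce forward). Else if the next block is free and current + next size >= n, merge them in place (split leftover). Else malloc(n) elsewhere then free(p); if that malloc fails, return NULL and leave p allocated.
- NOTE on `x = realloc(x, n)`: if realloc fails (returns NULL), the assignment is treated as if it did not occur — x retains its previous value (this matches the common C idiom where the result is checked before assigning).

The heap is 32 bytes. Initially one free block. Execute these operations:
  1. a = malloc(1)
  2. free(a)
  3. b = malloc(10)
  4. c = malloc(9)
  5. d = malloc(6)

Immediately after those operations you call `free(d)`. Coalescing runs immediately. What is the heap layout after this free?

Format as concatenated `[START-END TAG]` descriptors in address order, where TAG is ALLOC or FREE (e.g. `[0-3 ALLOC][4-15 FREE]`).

Op 1: a = malloc(1) -> a = 0; heap: [0-0 ALLOC][1-31 FREE]
Op 2: free(a) -> (freed a); heap: [0-31 FREE]
Op 3: b = malloc(10) -> b = 0; heap: [0-9 ALLOC][10-31 FREE]
Op 4: c = malloc(9) -> c = 10; heap: [0-9 ALLOC][10-18 ALLOC][19-31 FREE]
Op 5: d = malloc(6) -> d = 19; heap: [0-9 ALLOC][10-18 ALLOC][19-24 ALLOC][25-31 FREE]
free(d): d = 19 -> block [19-24 ALLOC]; mark free, coalesce with adjacent free neighbors -> [0-9 ALLOC][10-18 ALLOC][19-31 FREE]

Answer: [0-9 ALLOC][10-18 ALLOC][19-31 FREE]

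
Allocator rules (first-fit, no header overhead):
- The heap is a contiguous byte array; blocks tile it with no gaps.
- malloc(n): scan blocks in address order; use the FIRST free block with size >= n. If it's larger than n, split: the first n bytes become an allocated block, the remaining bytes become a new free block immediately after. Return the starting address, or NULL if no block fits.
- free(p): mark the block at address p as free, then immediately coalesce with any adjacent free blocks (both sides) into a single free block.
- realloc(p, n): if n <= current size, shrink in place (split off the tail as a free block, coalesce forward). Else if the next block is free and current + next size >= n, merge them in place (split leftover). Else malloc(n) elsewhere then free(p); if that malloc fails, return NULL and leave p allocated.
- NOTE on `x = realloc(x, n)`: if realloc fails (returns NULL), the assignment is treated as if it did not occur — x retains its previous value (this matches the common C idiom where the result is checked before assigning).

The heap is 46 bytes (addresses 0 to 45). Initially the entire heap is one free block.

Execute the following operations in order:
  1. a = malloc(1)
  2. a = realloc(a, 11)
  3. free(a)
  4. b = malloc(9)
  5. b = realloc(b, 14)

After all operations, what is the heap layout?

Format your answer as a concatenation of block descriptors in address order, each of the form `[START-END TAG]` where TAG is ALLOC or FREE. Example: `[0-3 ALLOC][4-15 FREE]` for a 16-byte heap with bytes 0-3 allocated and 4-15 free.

Answer: [0-13 ALLOC][14-45 FREE]

Derivation:
Op 1: a = malloc(1) -> a = 0; heap: [0-0 ALLOC][1-45 FREE]
Op 2: a = realloc(a, 11) -> a = 0; heap: [0-10 ALLOC][11-45 FREE]
Op 3: free(a) -> (freed a); heap: [0-45 FREE]
Op 4: b = malloc(9) -> b = 0; heap: [0-8 ALLOC][9-45 FREE]
Op 5: b = realloc(b, 14) -> b = 0; heap: [0-13 ALLOC][14-45 FREE]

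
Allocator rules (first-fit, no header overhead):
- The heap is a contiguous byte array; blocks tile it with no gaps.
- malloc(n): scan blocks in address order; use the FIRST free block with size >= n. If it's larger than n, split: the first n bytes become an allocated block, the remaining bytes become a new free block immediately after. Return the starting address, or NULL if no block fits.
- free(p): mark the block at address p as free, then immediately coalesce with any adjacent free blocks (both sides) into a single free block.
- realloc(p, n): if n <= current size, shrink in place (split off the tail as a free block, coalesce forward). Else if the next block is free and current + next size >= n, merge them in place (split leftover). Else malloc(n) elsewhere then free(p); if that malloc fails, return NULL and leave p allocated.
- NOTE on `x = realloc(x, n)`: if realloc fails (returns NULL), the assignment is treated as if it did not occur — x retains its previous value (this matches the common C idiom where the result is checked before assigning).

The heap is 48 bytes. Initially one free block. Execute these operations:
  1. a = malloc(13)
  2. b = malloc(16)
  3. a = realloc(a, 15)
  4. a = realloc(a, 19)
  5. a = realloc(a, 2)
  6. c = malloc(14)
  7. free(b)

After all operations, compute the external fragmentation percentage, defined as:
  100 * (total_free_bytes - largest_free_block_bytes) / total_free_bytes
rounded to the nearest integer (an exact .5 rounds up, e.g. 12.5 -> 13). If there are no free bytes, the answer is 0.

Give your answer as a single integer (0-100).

Op 1: a = malloc(13) -> a = 0; heap: [0-12 ALLOC][13-47 FREE]
Op 2: b = malloc(16) -> b = 13; heap: [0-12 ALLOC][13-28 ALLOC][29-47 FREE]
Op 3: a = realloc(a, 15) -> a = 29; heap: [0-12 FREE][13-28 ALLOC][29-43 ALLOC][44-47 FREE]
Op 4: a = realloc(a, 19) -> a = 29; heap: [0-12 FREE][13-28 ALLOC][29-47 ALLOC]
Op 5: a = realloc(a, 2) -> a = 29; heap: [0-12 FREE][13-28 ALLOC][29-30 ALLOC][31-47 FREE]
Op 6: c = malloc(14) -> c = 31; heap: [0-12 FREE][13-28 ALLOC][29-30 ALLOC][31-44 ALLOC][45-47 FREE]
Op 7: free(b) -> (freed b); heap: [0-28 FREE][29-30 ALLOC][31-44 ALLOC][45-47 FREE]
Free blocks: [29 3] total_free=32 largest=29 -> 100*(32-29)/32 = 300/32 = 9.375 -> rounds to 9

Answer: 9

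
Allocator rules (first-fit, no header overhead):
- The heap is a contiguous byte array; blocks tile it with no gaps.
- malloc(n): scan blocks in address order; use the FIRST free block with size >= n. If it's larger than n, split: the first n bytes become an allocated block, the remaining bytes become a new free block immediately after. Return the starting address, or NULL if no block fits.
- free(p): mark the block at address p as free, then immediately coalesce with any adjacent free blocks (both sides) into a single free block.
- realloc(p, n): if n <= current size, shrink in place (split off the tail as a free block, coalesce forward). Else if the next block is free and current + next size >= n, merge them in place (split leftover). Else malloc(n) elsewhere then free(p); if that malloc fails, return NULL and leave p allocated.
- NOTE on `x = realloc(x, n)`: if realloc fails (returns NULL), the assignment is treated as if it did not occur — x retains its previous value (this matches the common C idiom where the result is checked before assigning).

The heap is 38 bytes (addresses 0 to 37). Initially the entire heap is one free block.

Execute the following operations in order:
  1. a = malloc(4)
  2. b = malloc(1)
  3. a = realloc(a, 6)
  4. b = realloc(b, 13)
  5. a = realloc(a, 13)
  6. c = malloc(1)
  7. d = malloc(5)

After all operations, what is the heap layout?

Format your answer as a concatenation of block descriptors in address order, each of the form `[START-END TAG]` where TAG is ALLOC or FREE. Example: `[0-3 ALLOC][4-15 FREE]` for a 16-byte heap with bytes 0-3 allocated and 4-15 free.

Answer: [0-0 ALLOC][1-5 ALLOC][6-10 FREE][11-23 ALLOC][24-36 ALLOC][37-37 FREE]

Derivation:
Op 1: a = malloc(4) -> a = 0; heap: [0-3 ALLOC][4-37 FREE]
Op 2: b = malloc(1) -> b = 4; heap: [0-3 ALLOC][4-4 ALLOC][5-37 FREE]
Op 3: a = realloc(a, 6) -> a = 5; heap: [0-3 FREE][4-4 ALLOC][5-10 ALLOC][11-37 FREE]
Op 4: b = realloc(b, 13) -> b = 11; heap: [0-4 FREE][5-10 ALLOC][11-23 ALLOC][24-37 FREE]
Op 5: a = realloc(a, 13) -> a = 24; heap: [0-10 FREE][11-23 ALLOC][24-36 ALLOC][37-37 FREE]
Op 6: c = malloc(1) -> c = 0; heap: [0-0 ALLOC][1-10 FREE][11-23 ALLOC][24-36 ALLOC][37-37 FREE]
Op 7: d = malloc(5) -> d = 1; heap: [0-0 ALLOC][1-5 ALLOC][6-10 FREE][11-23 ALLOC][24-36 ALLOC][37-37 FREE]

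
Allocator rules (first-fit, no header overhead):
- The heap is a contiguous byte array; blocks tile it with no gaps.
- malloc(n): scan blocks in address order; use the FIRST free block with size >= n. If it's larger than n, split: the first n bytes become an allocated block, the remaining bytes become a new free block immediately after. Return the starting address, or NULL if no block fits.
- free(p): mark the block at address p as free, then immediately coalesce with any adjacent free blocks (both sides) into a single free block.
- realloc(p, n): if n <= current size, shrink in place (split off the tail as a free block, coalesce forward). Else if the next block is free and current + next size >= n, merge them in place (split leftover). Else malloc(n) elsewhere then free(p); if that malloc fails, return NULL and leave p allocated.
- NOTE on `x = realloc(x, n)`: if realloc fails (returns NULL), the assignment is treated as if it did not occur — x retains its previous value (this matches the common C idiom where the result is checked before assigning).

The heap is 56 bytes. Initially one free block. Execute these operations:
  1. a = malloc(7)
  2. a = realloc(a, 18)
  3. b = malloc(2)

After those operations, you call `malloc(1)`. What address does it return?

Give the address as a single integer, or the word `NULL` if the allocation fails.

Op 1: a = malloc(7) -> a = 0; heap: [0-6 ALLOC][7-55 FREE]
Op 2: a = realloc(a, 18) -> a = 0; heap: [0-17 ALLOC][18-55 FREE]
Op 3: b = malloc(2) -> b = 18; heap: [0-17 ALLOC][18-19 ALLOC][20-55 FREE]
malloc(1): first-fit scan over [0-17 ALLOC][18-19 ALLOC][20-55 FREE] -> 20

Answer: 20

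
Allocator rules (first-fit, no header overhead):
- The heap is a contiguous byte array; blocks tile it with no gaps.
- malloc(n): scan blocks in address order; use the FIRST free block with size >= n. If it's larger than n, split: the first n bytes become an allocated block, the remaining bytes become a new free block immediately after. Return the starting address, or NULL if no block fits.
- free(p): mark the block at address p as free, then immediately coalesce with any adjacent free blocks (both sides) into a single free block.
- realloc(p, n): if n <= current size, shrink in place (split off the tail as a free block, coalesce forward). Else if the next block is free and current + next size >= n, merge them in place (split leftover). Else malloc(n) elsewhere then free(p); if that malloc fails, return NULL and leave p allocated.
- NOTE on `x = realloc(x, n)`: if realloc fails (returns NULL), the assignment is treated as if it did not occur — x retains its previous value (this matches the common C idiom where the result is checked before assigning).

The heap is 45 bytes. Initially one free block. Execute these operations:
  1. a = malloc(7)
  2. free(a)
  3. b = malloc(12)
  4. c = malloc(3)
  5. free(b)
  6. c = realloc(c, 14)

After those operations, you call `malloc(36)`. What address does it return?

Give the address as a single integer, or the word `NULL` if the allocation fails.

Answer: NULL

Derivation:
Op 1: a = malloc(7) -> a = 0; heap: [0-6 ALLOC][7-44 FREE]
Op 2: free(a) -> (freed a); heap: [0-44 FREE]
Op 3: b = malloc(12) -> b = 0; heap: [0-11 ALLOC][12-44 FREE]
Op 4: c = malloc(3) -> c = 12; heap: [0-11 ALLOC][12-14 ALLOC][15-44 FREE]
Op 5: free(b) -> (freed b); heap: [0-11 FREE][12-14 ALLOC][15-44 FREE]
Op 6: c = realloc(c, 14) -> c = 12; heap: [0-11 FREE][12-25 ALLOC][26-44 FREE]
malloc(36): first-fit scan over [0-11 FREE][12-25 ALLOC][26-44 FREE] -> NULL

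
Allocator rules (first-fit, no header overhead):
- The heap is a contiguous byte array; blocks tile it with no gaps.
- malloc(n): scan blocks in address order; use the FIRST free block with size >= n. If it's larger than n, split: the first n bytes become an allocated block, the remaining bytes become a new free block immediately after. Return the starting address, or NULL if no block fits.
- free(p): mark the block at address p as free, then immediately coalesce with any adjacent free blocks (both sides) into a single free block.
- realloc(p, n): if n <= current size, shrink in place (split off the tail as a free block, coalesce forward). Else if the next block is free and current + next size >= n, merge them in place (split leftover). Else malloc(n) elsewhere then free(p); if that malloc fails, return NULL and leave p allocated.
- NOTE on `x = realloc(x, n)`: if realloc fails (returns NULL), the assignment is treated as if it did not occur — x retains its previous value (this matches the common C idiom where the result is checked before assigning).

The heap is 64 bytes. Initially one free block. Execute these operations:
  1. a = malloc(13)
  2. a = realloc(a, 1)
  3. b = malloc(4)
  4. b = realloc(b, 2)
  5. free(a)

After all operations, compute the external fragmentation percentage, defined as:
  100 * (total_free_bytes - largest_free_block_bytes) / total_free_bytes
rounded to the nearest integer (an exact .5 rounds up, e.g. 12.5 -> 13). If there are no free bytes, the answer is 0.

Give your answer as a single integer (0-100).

Answer: 2

Derivation:
Op 1: a = malloc(13) -> a = 0; heap: [0-12 ALLOC][13-63 FREE]
Op 2: a = realloc(a, 1) -> a = 0; heap: [0-0 ALLOC][1-63 FREE]
Op 3: b = malloc(4) -> b = 1; heap: [0-0 ALLOC][1-4 ALLOC][5-63 FREE]
Op 4: b = realloc(b, 2) -> b = 1; heap: [0-0 ALLOC][1-2 ALLOC][3-63 FREE]
Op 5: free(a) -> (freed a); heap: [0-0 FREE][1-2 ALLOC][3-63 FREE]
Free blocks: [1 61] total_free=62 largest=61 -> 100*(62-61)/62 = 100/62 ≈ 1.613 -> rounds to 2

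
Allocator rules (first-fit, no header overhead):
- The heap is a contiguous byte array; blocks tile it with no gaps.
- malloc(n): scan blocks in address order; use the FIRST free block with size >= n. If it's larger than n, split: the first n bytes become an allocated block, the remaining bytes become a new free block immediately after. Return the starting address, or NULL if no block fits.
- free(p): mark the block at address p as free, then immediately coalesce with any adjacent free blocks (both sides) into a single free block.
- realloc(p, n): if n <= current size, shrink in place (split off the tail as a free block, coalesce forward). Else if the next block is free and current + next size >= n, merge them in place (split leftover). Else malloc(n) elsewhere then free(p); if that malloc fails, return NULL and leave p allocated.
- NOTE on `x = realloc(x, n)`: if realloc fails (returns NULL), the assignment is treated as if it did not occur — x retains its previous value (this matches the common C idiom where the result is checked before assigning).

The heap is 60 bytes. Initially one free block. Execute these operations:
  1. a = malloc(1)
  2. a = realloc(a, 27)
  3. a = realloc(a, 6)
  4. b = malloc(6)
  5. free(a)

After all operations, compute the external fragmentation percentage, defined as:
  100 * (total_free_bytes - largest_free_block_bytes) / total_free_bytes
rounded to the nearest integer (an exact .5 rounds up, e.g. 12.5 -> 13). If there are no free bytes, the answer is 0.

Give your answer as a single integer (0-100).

Op 1: a = malloc(1) -> a = 0; heap: [0-0 ALLOC][1-59 FREE]
Op 2: a = realloc(a, 27) -> a = 0; heap: [0-26 ALLOC][27-59 FREE]
Op 3: a = realloc(a, 6) -> a = 0; heap: [0-5 ALLOC][6-59 FREE]
Op 4: b = malloc(6) -> b = 6; heap: [0-5 ALLOC][6-11 ALLOC][12-59 FREE]
Op 5: free(a) -> (freed a); heap: [0-5 FREE][6-11 ALLOC][12-59 FREE]
Free blocks: [6 48] total_free=54 largest=48 -> 100*(54-48)/54 = 600/54 ≈ 11.111 -> rounds to 11

Answer: 11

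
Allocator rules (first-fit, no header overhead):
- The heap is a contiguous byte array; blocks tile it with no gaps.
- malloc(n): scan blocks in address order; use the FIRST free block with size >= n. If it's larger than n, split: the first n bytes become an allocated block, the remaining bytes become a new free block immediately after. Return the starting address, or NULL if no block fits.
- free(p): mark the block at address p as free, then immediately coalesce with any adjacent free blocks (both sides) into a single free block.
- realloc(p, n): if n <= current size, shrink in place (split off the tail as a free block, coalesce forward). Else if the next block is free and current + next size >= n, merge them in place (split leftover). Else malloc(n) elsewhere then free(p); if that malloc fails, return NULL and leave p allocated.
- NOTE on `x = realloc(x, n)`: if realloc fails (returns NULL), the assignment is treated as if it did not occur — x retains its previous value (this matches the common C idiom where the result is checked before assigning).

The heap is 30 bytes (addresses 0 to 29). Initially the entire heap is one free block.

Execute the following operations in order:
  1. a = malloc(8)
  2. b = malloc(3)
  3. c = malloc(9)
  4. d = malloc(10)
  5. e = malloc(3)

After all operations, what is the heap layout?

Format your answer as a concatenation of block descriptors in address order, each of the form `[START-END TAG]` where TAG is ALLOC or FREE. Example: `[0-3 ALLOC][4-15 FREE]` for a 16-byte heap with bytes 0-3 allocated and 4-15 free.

Answer: [0-7 ALLOC][8-10 ALLOC][11-19 ALLOC][20-29 ALLOC]

Derivation:
Op 1: a = malloc(8) -> a = 0; heap: [0-7 ALLOC][8-29 FREE]
Op 2: b = malloc(3) -> b = 8; heap: [0-7 ALLOC][8-10 ALLOC][11-29 FREE]
Op 3: c = malloc(9) -> c = 11; heap: [0-7 ALLOC][8-10 ALLOC][11-19 ALLOC][20-29 FREE]
Op 4: d = malloc(10) -> d = 20; heap: [0-7 ALLOC][8-10 ALLOC][11-19 ALLOC][20-29 ALLOC]
Op 5: e = malloc(3) -> e = NULL; heap: [0-7 ALLOC][8-10 ALLOC][11-19 ALLOC][20-29 ALLOC]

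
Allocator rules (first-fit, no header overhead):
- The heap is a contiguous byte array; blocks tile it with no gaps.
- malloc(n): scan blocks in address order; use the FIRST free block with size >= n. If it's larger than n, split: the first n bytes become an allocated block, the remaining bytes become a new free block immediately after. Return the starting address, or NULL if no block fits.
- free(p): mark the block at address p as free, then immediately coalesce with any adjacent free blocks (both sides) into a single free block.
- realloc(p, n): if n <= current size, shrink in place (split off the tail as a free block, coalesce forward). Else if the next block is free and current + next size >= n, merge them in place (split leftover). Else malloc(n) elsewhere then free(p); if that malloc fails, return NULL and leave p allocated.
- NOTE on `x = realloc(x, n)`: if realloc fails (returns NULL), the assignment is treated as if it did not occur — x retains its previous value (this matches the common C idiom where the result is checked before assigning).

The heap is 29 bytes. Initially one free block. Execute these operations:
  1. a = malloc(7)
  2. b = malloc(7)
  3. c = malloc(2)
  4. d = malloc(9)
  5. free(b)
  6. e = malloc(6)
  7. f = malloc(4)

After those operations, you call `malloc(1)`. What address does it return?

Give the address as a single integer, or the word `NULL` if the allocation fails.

Answer: 13

Derivation:
Op 1: a = malloc(7) -> a = 0; heap: [0-6 ALLOC][7-28 FREE]
Op 2: b = malloc(7) -> b = 7; heap: [0-6 ALLOC][7-13 ALLOC][14-28 FREE]
Op 3: c = malloc(2) -> c = 14; heap: [0-6 ALLOC][7-13 ALLOC][14-15 ALLOC][16-28 FREE]
Op 4: d = malloc(9) -> d = 16; heap: [0-6 ALLOC][7-13 ALLOC][14-15 ALLOC][16-24 ALLOC][25-28 FREE]
Op 5: free(b) -> (freed b); heap: [0-6 ALLOC][7-13 FREE][14-15 ALLOC][16-24 ALLOC][25-28 FREE]
Op 6: e = malloc(6) -> e = 7; heap: [0-6 ALLOC][7-12 ALLOC][13-13 FREE][14-15 ALLOC][16-24 ALLOC][25-28 FREE]
Op 7: f = malloc(4) -> f = 25; heap: [0-6 ALLOC][7-12 ALLOC][13-13 FREE][14-15 ALLOC][16-24 ALLOC][25-28 ALLOC]
malloc(1): first-fit scan over [0-6 ALLOC][7-12 ALLOC][13-13 FREE][14-15 ALLOC][16-24 ALLOC][25-28 ALLOC] -> 13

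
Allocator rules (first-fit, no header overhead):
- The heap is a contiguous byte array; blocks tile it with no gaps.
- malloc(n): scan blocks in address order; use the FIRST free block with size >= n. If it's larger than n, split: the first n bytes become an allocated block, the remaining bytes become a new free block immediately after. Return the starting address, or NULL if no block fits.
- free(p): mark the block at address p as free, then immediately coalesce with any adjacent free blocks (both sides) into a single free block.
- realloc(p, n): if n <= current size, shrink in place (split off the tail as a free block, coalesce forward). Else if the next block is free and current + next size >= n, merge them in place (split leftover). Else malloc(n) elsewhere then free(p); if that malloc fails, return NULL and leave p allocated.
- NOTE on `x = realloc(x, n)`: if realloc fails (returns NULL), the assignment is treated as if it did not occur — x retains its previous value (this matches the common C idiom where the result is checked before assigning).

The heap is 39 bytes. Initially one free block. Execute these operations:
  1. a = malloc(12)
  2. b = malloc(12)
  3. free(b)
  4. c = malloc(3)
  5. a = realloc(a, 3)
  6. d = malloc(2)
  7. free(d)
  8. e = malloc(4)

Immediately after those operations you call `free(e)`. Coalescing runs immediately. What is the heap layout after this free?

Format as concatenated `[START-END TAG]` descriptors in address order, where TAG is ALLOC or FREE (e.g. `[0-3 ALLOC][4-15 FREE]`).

Answer: [0-2 ALLOC][3-11 FREE][12-14 ALLOC][15-38 FREE]

Derivation:
Op 1: a = malloc(12) -> a = 0; heap: [0-11 ALLOC][12-38 FREE]
Op 2: b = malloc(12) -> b = 12; heap: [0-11 ALLOC][12-23 ALLOC][24-38 FREE]
Op 3: free(b) -> (freed b); heap: [0-11 ALLOC][12-38 FREE]
Op 4: c = malloc(3) -> c = 12; heap: [0-11 ALLOC][12-14 ALLOC][15-38 FREE]
Op 5: a = realloc(a, 3) -> a = 0; heap: [0-2 ALLOC][3-11 FREE][12-14 ALLOC][15-38 FREE]
Op 6: d = malloc(2) -> d = 3; heap: [0-2 ALLOC][3-4 ALLOC][5-11 FREE][12-14 ALLOC][15-38 FREE]
Op 7: free(d) -> (freed d); heap: [0-2 ALLOC][3-11 FREE][12-14 ALLOC][15-38 FREE]
Op 8: e = malloc(4) -> e = 3; heap: [0-2 ALLOC][3-6 ALLOC][7-11 FREE][12-14 ALLOC][15-38 FREE]
free(e): e = 3 -> block [3-6 ALLOC]; mark free, coalesce with adjacent free neighbors -> [0-2 ALLOC][3-11 FREE][12-14 ALLOC][15-38 FREE]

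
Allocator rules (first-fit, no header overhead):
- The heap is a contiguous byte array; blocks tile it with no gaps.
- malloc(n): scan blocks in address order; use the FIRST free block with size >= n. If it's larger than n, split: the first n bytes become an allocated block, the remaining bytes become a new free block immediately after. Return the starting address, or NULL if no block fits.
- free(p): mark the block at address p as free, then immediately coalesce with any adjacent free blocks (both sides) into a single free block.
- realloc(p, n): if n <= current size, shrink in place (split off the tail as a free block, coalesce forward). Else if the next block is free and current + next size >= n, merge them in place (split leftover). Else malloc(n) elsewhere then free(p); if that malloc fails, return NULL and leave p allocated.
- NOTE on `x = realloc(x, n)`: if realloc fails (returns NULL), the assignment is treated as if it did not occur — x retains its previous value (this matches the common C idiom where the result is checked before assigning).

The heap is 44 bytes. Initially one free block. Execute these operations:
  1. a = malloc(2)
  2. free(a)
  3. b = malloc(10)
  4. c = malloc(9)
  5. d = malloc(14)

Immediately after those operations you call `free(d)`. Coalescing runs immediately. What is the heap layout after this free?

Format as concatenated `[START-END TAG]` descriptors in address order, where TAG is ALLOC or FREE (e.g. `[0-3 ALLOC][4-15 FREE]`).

Answer: [0-9 ALLOC][10-18 ALLOC][19-43 FREE]

Derivation:
Op 1: a = malloc(2) -> a = 0; heap: [0-1 ALLOC][2-43 FREE]
Op 2: free(a) -> (freed a); heap: [0-43 FREE]
Op 3: b = malloc(10) -> b = 0; heap: [0-9 ALLOC][10-43 FREE]
Op 4: c = malloc(9) -> c = 10; heap: [0-9 ALLOC][10-18 ALLOC][19-43 FREE]
Op 5: d = malloc(14) -> d = 19; heap: [0-9 ALLOC][10-18 ALLOC][19-32 ALLOC][33-43 FREE]
free(d): d = 19 -> block [19-32 ALLOC]; mark free, coalesce with adjacent free neighbors -> [0-9 ALLOC][10-18 ALLOC][19-43 FREE]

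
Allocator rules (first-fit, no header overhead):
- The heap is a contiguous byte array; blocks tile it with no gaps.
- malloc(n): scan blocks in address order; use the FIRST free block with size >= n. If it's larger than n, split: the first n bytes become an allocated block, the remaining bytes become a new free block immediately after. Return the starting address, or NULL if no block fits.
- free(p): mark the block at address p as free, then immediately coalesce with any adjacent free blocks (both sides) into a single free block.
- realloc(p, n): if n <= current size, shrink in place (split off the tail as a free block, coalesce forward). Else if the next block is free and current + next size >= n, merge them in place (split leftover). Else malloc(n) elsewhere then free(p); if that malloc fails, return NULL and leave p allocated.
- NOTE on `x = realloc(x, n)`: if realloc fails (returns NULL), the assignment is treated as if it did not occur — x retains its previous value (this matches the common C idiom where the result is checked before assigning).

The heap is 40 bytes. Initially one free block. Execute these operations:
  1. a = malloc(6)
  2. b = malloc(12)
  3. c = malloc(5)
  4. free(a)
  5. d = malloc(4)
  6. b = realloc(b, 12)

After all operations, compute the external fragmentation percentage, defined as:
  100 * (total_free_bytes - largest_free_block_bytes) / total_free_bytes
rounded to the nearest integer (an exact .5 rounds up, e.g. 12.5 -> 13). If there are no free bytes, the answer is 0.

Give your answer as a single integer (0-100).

Answer: 11

Derivation:
Op 1: a = malloc(6) -> a = 0; heap: [0-5 ALLOC][6-39 FREE]
Op 2: b = malloc(12) -> b = 6; heap: [0-5 ALLOC][6-17 ALLOC][18-39 FREE]
Op 3: c = malloc(5) -> c = 18; heap: [0-5 ALLOC][6-17 ALLOC][18-22 ALLOC][23-39 FREE]
Op 4: free(a) -> (freed a); heap: [0-5 FREE][6-17 ALLOC][18-22 ALLOC][23-39 FREE]
Op 5: d = malloc(4) -> d = 0; heap: [0-3 ALLOC][4-5 FREE][6-17 ALLOC][18-22 ALLOC][23-39 FREE]
Op 6: b = realloc(b, 12) -> b = 6; heap: [0-3 ALLOC][4-5 FREE][6-17 ALLOC][18-22 ALLOC][23-39 FREE]
Free blocks: [2 17] total_free=19 largest=17 -> 100*(19-17)/19 = 200/19 ≈ 10.526 -> rounds to 11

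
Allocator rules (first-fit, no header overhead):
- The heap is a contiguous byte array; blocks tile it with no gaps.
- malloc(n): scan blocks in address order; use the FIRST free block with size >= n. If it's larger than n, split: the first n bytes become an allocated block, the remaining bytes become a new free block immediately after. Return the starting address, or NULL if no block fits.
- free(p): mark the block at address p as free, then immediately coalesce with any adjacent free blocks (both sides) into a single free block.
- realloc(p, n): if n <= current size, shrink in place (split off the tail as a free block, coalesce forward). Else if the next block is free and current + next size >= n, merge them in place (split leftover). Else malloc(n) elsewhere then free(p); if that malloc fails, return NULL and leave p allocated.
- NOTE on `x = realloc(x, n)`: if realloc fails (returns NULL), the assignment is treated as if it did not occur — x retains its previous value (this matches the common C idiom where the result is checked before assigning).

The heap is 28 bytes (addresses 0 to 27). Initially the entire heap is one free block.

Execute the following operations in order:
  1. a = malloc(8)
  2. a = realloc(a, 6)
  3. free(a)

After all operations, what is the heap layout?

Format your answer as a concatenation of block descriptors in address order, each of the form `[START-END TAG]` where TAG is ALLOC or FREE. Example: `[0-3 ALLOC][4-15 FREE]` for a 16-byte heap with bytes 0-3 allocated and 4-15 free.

Answer: [0-27 FREE]

Derivation:
Op 1: a = malloc(8) -> a = 0; heap: [0-7 ALLOC][8-27 FREE]
Op 2: a = realloc(a, 6) -> a = 0; heap: [0-5 ALLOC][6-27 FREE]
Op 3: free(a) -> (freed a); heap: [0-27 FREE]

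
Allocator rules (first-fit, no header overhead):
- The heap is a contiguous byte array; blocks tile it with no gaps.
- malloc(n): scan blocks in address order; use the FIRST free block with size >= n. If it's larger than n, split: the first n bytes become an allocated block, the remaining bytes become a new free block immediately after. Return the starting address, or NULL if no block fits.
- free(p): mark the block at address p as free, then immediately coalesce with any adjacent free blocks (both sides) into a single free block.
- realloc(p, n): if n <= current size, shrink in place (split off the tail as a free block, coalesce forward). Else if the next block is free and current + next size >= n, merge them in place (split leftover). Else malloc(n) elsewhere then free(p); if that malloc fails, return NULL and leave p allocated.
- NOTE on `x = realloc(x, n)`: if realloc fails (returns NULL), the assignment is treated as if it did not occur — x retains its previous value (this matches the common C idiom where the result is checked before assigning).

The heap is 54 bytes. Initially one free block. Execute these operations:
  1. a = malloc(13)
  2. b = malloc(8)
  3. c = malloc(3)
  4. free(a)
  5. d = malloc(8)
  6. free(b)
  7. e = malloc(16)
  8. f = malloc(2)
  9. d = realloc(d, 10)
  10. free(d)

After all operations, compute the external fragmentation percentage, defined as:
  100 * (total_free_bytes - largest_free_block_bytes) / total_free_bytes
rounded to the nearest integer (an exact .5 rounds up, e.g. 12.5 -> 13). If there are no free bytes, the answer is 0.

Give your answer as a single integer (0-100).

Op 1: a = malloc(13) -> a = 0; heap: [0-12 ALLOC][13-53 FREE]
Op 2: b = malloc(8) -> b = 13; heap: [0-12 ALLOC][13-20 ALLOC][21-53 FREE]
Op 3: c = malloc(3) -> c = 21; heap: [0-12 ALLOC][13-20 ALLOC][21-23 ALLOC][24-53 FREE]
Op 4: free(a) -> (freed a); heap: [0-12 FREE][13-20 ALLOC][21-23 ALLOC][24-53 FREE]
Op 5: d = malloc(8) -> d = 0; heap: [0-7 ALLOC][8-12 FREE][13-20 ALLOC][21-23 ALLOC][24-53 FREE]
Op 6: free(b) -> (freed b); heap: [0-7 ALLOC][8-20 FREE][21-23 ALLOC][24-53 FREE]
Op 7: e = malloc(16) -> e = 24; heap: [0-7 ALLOC][8-20 FREE][21-23 ALLOC][24-39 ALLOC][40-53 FREE]
Op 8: f = malloc(2) -> f = 8; heap: [0-7 ALLOC][8-9 ALLOC][10-20 FREE][21-23 ALLOC][24-39 ALLOC][40-53 FREE]
Op 9: d = realloc(d, 10) -> d = 10; heap: [0-7 FREE][8-9 ALLOC][10-19 ALLOC][20-20 FREE][21-23 ALLOC][24-39 ALLOC][40-53 FREE]
Op 10: free(d) -> (freed d); heap: [0-7 FREE][8-9 ALLOC][10-20 FREE][21-23 ALLOC][24-39 ALLOC][40-53 FREE]
Free blocks: [8 11 14] total_free=33 largest=14 -> 100*(33-14)/33 = 1900/33 ≈ 57.576 -> rounds to 58

Answer: 58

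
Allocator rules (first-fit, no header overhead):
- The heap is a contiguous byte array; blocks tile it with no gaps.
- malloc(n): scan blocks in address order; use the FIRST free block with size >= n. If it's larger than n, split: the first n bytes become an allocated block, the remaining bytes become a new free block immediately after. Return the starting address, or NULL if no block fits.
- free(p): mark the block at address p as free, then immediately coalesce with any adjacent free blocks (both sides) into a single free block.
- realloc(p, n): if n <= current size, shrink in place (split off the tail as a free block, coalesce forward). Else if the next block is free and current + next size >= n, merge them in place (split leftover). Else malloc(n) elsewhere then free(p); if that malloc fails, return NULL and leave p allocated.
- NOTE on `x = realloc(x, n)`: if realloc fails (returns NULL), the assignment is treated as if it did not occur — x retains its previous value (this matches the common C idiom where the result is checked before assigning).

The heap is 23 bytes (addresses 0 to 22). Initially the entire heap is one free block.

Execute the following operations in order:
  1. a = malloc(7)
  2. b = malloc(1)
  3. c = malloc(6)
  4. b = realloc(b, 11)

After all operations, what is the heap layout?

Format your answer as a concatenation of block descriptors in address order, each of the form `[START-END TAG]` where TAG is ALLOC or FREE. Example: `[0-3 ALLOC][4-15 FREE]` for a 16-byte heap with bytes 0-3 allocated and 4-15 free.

Answer: [0-6 ALLOC][7-7 ALLOC][8-13 ALLOC][14-22 FREE]

Derivation:
Op 1: a = malloc(7) -> a = 0; heap: [0-6 ALLOC][7-22 FREE]
Op 2: b = malloc(1) -> b = 7; heap: [0-6 ALLOC][7-7 ALLOC][8-22 FREE]
Op 3: c = malloc(6) -> c = 8; heap: [0-6 ALLOC][7-7 ALLOC][8-13 ALLOC][14-22 FREE]
Op 4: b = realloc(b, 11) -> NULL (b unchanged); heap: [0-6 ALLOC][7-7 ALLOC][8-13 ALLOC][14-22 FREE]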